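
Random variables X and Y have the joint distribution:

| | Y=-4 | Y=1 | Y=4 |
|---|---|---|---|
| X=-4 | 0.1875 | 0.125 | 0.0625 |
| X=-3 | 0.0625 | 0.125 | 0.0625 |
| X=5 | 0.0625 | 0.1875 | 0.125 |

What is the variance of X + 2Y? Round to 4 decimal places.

E[X] = -0.375,  E[Y] = 0.1875,  E[XY] = 3.3125
Var(X) = 17.625 − (-0.375)² = 17.484375;  Var(Y) = 9.4375 − (0.1875)² = 9.40234375
Cov(X,Y) = 3.3125 − (-0.375)(0.1875) = 3.3828125
Var(X + 2Y) = (1)²·17.484375 + (2)²·9.40234375 + 2·(1)·(2)·3.3828125 = 68.625

68.6250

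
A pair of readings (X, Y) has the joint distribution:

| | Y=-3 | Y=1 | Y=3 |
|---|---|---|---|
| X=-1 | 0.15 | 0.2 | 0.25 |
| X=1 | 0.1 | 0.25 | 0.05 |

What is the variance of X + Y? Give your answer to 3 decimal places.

5.440

E[X] = -0.2,  E[Y] = 0.6,  E[XY] = -0.4
Var(X) = 1 − (-0.2)² = 0.96;  Var(Y) = 5.4 − (0.6)² = 5.04
Cov(X,Y) = -0.4 − (-0.2)(0.6) = -0.28
Var(X + Y) = (1)²·0.96 + (1)²·5.04 + 2·(1)·(1)·-0.28 = 5.44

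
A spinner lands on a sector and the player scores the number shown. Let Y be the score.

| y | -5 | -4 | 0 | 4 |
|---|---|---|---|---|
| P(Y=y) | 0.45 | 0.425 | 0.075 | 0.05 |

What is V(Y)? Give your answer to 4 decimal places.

E[Y] = (-5)(0.45) + (-4)(0.425) + (0)(0.075) + (4)(0.05) = -3.75
E[Y²] = (-5)²(0.45) + (-4)²(0.425) + (0)²(0.075) + (4)²(0.05) = 18.85
V(Y) = E[Y²] − (E[Y])² = 18.85 − (-3.75)² = 4.7875

4.7875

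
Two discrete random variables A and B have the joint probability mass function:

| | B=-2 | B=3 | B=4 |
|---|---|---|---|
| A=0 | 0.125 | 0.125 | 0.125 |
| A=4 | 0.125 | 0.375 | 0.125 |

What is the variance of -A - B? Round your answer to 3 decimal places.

10.250

E[A] = 2.5,  E[B] = 2,  E[AB] = 5.5
Var(A) = 10 − (2.5)² = 3.75;  Var(B) = 9.5 − (2)² = 5.5
Cov(A,B) = 5.5 − (2.5)(2) = 0.5
Var(-A - B) = (-1)²·3.75 + (-1)²·5.5 + 2·(-1)·(-1)·0.5 = 10.25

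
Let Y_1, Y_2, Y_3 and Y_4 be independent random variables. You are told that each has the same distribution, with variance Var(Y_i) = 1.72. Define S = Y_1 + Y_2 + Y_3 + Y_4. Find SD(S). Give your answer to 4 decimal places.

2.6230

By independence, Var(S) = (1)²Var(Y_1) + (1)²Var(Y_2) + (1)²Var(Y_3) + (1)²Var(Y_4)
= (1)²·1.72 + (1)²·1.72 + (1)²·1.72 + (1)²·1.72 = 6.88
SD(S) = √6.88 ≈ 2.6230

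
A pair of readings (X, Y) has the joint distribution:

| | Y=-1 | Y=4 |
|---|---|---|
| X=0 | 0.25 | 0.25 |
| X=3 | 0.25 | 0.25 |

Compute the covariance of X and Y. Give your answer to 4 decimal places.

0.0000

E[X] = 1.5,  E[Y] = 1.5
E[XY] = 2.25
Cov(X,Y) = E[XY] − E[X]E[Y] = 2.25 − (1.5)(1.5) = 0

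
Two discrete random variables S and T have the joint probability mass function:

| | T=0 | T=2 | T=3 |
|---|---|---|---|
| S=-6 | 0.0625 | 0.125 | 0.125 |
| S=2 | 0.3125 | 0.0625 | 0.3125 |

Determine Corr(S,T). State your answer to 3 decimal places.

-0.155

E[S] = -0.5,  E[T] = 1.6875
E[ST] = -1.625
cov(S,T) = E[ST] − E[S]E[T] = -1.625 − (-0.5)(1.6875) = -0.78125
Var(S) = 13.75,  Var(T) = 1.83984375
ρ = -0.78125 / √(13.75·1.83984375) ≈ -0.155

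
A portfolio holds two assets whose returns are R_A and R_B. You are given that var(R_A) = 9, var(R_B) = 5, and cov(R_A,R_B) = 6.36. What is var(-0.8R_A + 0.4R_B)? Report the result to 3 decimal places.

2.490

var(-0.8R_A + 0.4R_B) = (-0.8)²·var(R_A) + (0.4)²·var(R_B) + 2·(-0.8)·(0.4)·cov(R_A,R_B)
= 0.64·9 + 0.16·5 + -0.64·6.36 = 2.4896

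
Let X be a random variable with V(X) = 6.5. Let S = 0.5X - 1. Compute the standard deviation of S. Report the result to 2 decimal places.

1.27

V(0.5X - 1) = (0.5)²·6.5 = 1.625
sd(S) = √1.625 ≈ 1.27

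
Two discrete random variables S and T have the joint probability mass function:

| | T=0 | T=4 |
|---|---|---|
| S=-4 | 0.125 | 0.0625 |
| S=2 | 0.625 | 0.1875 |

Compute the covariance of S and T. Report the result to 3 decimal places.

-0.375

E[S] = 0.875,  E[T] = 1
E[ST] = 0.5
Cov(S,T) = E[ST] − E[S]E[T] = 0.5 − (0.875)(1) = -0.375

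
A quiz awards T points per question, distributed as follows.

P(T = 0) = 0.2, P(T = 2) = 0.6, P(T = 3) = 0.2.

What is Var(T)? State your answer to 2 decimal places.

E[T] = (0)(0.2) + (2)(0.6) + (3)(0.2) = 1.8
E[T²] = (0)²(0.2) + (2)²(0.6) + (3)²(0.2) = 4.2
Var(T) = E[T²] − (E[T])² = 4.2 − (1.8)² = 0.96

0.96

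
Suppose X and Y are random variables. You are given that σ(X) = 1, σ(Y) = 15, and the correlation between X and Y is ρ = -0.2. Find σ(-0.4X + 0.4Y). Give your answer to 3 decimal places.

6.093

V(X) = (1)² = 1;  V(Y) = (15)² = 225
Cov(X,Y) = ρ·σ(X)·σ(Y) = -0.2·1·15 = -3
V(-0.4X + 0.4Y) = (-0.4)²·V(X) + (0.4)²·V(Y) + 2·(-0.4)·(0.4)·Cov(X,Y)
= 0.16·1 + 0.16·225 + -0.32·-3 = 37.12
σ(-0.4X + 0.4Y) = √37.12 ≈ 6.093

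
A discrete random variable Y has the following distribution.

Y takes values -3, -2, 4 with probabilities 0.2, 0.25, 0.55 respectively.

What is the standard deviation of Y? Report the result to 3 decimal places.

E[Y] = (-3)(0.2) + (-2)(0.25) + (4)(0.55) = 1.1
E[Y²] = (-3)²(0.2) + (-2)²(0.25) + (4)²(0.55) = 11.6
V(Y) = E[Y²] − (E[Y])² = 11.6 − (1.1)² = 10.39
sd(Y) = √10.39 ≈ 3.223

3.223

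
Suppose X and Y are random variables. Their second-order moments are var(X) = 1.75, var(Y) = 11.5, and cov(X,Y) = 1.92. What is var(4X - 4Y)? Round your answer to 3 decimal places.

150.560

var(4X - 4Y) = (4)²·var(X) + (-4)²·var(Y) + 2·(4)·(-4)·cov(X,Y)
= 16·1.75 + 16·11.5 + -32·1.92 = 150.56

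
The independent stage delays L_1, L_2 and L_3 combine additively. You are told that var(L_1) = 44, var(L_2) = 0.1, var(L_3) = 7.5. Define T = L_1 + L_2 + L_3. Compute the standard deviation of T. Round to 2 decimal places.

7.18

By independence, var(T) = (1)²var(L_1) + (1)²var(L_2) + (1)²var(L_3)
= (1)²·44 + (1)²·0.1 + (1)²·7.5 = 51.6
σ(T) = √51.6 ≈ 7.18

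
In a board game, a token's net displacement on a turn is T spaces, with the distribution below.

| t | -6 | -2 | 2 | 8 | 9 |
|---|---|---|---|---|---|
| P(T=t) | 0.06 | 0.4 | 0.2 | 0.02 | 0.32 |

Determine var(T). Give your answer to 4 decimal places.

E[T] = (-6)(0.06) + (-2)(0.4) + (2)(0.2) + (8)(0.02) + (9)(0.32) = 2.28
E[T²] = (-6)²(0.06) + (-2)²(0.4) + (2)²(0.2) + (8)²(0.02) + (9)²(0.32) = 31.76
var(T) = E[T²] − (E[T])² = 31.76 − (2.28)² = 26.5616

26.5616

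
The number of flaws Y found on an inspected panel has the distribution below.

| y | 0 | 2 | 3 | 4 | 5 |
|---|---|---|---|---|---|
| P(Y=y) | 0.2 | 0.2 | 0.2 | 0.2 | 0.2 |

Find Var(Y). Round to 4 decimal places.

E[Y] = (0)(0.2) + (2)(0.2) + (3)(0.2) + (4)(0.2) + (5)(0.2) = 2.8
E[Y²] = (0)²(0.2) + (2)²(0.2) + (3)²(0.2) + (4)²(0.2) + (5)²(0.2) = 10.8
Var(Y) = E[Y²] − (E[Y])² = 10.8 − (2.8)² = 2.96

2.9600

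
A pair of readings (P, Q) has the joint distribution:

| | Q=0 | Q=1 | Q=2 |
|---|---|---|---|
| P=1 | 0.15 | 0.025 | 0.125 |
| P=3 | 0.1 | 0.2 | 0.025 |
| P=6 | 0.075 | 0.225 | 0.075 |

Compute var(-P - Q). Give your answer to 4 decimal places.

E[P] = 3.525,  E[Q] = 0.9,  E[PQ] = 3.275
var(P) = 16.725 − (3.525)² = 4.299375;  var(Q) = 1.35 − (0.9)² = 0.54
Cov(P,Q) = 3.275 − (3.525)(0.9) = 0.1025
var(-P - Q) = (-1)²·4.299375 + (-1)²·0.54 + 2·(-1)·(-1)·0.1025 = 5.044375

5.0444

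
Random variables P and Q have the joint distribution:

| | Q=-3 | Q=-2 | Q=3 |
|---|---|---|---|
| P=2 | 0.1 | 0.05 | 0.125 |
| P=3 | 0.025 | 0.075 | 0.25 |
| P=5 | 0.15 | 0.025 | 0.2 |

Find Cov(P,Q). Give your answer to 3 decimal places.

E[P] = 3.475,  E[Q] = 0.6
E[PQ] = 2.025
Cov(P,Q) = E[PQ] − E[P]E[Q] = 2.025 − (3.475)(0.6) = -0.06

-0.060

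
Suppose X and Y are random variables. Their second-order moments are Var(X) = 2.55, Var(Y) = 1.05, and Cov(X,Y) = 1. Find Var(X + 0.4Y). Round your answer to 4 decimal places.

Var(X + 0.4Y) = (1)²·Var(X) + (0.4)²·Var(Y) + 2·(1)·(0.4)·Cov(X,Y)
= 1·2.55 + 0.16·1.05 + 0.8·1 = 3.518

3.5180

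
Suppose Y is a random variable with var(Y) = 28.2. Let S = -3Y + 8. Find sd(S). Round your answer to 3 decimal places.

15.931

var(-3Y + 8) = (-3)²·28.2 = 253.8
sd(S) = √253.8 ≈ 15.931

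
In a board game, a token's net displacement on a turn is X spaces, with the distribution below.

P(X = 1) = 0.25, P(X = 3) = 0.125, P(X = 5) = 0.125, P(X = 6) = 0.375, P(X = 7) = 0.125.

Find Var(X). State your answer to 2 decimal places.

E[X] = (1)(0.25) + (3)(0.125) + (5)(0.125) + (6)(0.375) + (7)(0.125) = 4.375
E[X²] = (1)²(0.25) + (3)²(0.125) + (5)²(0.125) + (6)²(0.375) + (7)²(0.125) = 24.125
Var(X) = E[X²] − (E[X])² = 24.125 − (4.375)² = 4.984375

4.98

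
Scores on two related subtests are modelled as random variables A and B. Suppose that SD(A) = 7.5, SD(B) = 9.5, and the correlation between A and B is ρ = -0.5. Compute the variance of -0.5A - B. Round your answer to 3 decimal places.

68.688

var(A) = (7.5)² = 56.25;  var(B) = (9.5)² = 90.25
cov(A,B) = ρ·SD(A)·SD(B) = -0.5·7.5·9.5 = -35.625
var(-0.5A - B) = (-0.5)²·var(A) + (-1)²·var(B) + 2·(-0.5)·(-1)·cov(A,B)
= 0.25·56.25 + 1·90.25 + 1·-35.625 = 68.6875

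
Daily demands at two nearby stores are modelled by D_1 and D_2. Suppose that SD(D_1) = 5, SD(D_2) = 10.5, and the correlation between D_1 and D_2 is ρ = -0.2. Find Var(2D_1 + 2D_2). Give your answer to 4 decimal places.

Var(D_1) = (5)² = 25;  Var(D_2) = (10.5)² = 110.25
cov(D_1,D_2) = ρ·SD(D_1)·SD(D_2) = -0.2·5·10.5 = -10.5
Var(2D_1 + 2D_2) = (2)²·Var(D_1) + (2)²·Var(D_2) + 2·(2)·(2)·cov(D_1,D_2)
= 4·25 + 4·110.25 + 8·-10.5 = 457

457.0000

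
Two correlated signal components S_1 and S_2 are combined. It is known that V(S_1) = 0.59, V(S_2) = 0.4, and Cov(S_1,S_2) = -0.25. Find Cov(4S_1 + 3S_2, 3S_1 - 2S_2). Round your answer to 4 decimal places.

Cov(4S_1 + 3S_2, 3S_1 - 2S_2) = (4)(3)V(S_1) + (3)(-2)V(S_2) + [(4)(-2) + (3)(3)]Cov(S_1,S_2)
= 12·0.59 + -6·0.4 + 1·-0.25 = 4.43

4.4300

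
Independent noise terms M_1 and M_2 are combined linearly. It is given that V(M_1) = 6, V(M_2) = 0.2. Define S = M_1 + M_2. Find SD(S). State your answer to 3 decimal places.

By independence, V(S) = (1)²V(M_1) + (1)²V(M_2)
= (1)²·6 + (1)²·0.2 = 6.2
SD(S) = √6.2 ≈ 2.490

2.490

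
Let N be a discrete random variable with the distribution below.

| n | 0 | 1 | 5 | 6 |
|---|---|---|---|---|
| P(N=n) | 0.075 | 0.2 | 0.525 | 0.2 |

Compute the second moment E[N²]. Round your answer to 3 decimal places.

E[N²] = (0)²(0.075) + (1)²(0.2) + (5)²(0.525) + (6)²(0.2) = 20.525

20.525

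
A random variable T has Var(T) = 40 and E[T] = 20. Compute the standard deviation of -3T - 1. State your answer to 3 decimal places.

Var(-3T - 1) = (-3)²·40 = 360
σ(-3T - 1) = √360 ≈ 18.974

18.974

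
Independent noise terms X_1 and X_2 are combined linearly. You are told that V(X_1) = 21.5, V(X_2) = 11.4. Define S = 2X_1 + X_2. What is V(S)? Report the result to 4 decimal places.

By independence, V(S) = (2)²V(X_1) + (1)²V(X_2)
= (2)²·21.5 + (1)²·11.4 = 97.4

97.4000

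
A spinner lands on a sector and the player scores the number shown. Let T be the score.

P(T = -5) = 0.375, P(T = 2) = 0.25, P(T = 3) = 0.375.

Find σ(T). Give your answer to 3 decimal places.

3.700

E[T] = (-5)(0.375) + (2)(0.25) + (3)(0.375) = -0.25
E[T²] = (-5)²(0.375) + (2)²(0.25) + (3)²(0.375) = 13.75
Var(T) = E[T²] − (E[T])² = 13.75 − (-0.25)² = 13.6875
σ(T) = √13.6875 ≈ 3.700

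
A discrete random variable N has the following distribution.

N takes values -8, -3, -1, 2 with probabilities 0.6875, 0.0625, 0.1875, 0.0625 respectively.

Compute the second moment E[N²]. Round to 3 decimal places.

E[N²] = (-8)²(0.6875) + (-3)²(0.0625) + (-1)²(0.1875) + (2)²(0.0625) = 45

45.000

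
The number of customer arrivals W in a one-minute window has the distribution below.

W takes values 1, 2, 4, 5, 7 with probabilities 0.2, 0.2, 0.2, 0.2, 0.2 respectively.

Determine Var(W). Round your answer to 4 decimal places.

4.5600

E[W] = (1)(0.2) + (2)(0.2) + (4)(0.2) + (5)(0.2) + (7)(0.2) = 3.8
E[W²] = (1)²(0.2) + (2)²(0.2) + (4)²(0.2) + (5)²(0.2) + (7)²(0.2) = 19
Var(W) = E[W²] − (E[W])² = 19 − (3.8)² = 4.56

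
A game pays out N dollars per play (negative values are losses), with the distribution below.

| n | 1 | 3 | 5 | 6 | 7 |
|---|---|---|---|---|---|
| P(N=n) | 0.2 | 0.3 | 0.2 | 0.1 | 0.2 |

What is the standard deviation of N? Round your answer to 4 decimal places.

2.1190

E[N] = (1)(0.2) + (3)(0.3) + (5)(0.2) + (6)(0.1) + (7)(0.2) = 4.1
E[N²] = (1)²(0.2) + (3)²(0.3) + (5)²(0.2) + (6)²(0.1) + (7)²(0.2) = 21.3
Var(N) = E[N²] − (E[N])² = 21.3 − (4.1)² = 4.49
SD(N) = √4.49 ≈ 2.1190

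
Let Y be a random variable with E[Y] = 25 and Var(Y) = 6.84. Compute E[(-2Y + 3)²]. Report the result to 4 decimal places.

2236.3600

E[-2Y + 3] = -2·25 + 3 = -47
Var(-2Y + 3) = (-2)²·6.84 = 27.36
E[(-2Y + 3)²] = Var((-2Y + 3)) + (E[(-2Y + 3)])² = 27.36 + (-47)² = 2236.36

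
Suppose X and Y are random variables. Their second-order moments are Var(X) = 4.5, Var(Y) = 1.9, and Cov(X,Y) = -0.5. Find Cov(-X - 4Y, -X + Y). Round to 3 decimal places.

Cov(-X - 4Y, -X + Y) = (-1)(-1)Var(X) + (-4)(1)Var(Y) + [(-1)(1) + (-4)(-1)]Cov(X,Y)
= 1·4.5 + -4·1.9 + 3·-0.5 = -4.6

-4.600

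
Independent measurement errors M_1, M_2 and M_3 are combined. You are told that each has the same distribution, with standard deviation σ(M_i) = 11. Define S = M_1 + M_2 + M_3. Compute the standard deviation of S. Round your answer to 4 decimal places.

Var(M_i) = (11)² = 121
By independence, Var(S) = (1)²Var(M_1) + (1)²Var(M_2) + (1)²Var(M_3)
= (1)²·121 + (1)²·121 + (1)²·121 = 363
σ(S) = √363 ≈ 19.0526

19.0526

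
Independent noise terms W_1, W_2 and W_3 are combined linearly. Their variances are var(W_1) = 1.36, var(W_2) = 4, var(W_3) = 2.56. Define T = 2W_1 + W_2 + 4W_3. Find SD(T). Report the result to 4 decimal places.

7.0993

By independence, var(T) = (2)²var(W_1) + (1)²var(W_2) + (4)²var(W_3)
= (2)²·1.36 + (1)²·4 + (4)²·2.56 = 50.4
SD(T) = √50.4 ≈ 7.0993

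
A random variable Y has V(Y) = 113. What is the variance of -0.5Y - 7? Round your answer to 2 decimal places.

28.25

V(-0.5Y - 7) = (-0.5)²·V(Y) = 0.25·113 = 28.25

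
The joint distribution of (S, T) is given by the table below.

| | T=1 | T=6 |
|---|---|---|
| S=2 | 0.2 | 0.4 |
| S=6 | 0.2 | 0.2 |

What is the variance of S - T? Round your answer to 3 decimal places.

E[S] = 3.6,  E[T] = 4,  E[ST] = 13.6
Var(S) = 16.8 − (3.6)² = 3.84;  Var(T) = 22 − (4)² = 6
Cov(S,T) = 13.6 − (3.6)(4) = -0.8
Var(S - T) = (1)²·3.84 + (-1)²·6 + 2·(1)·(-1)·-0.8 = 11.44

11.440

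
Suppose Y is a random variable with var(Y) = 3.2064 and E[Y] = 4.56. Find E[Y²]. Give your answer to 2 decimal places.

24.00

E[Y²] = var(Y) + (E[Y])² = 3.2064 + (4.56)² = 24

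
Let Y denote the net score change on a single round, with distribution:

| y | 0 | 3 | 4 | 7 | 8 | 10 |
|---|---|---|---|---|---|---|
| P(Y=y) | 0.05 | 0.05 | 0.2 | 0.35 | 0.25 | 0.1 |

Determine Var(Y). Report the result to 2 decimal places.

5.84

E[Y] = (0)(0.05) + (3)(0.05) + (4)(0.2) + (7)(0.35) + (8)(0.25) + (10)(0.1) = 6.4
E[Y²] = (0)²(0.05) + (3)²(0.05) + (4)²(0.2) + (7)²(0.35) + (8)²(0.25) + (10)²(0.1) = 46.8
Var(Y) = E[Y²] − (E[Y])² = 46.8 − (6.4)² = 5.84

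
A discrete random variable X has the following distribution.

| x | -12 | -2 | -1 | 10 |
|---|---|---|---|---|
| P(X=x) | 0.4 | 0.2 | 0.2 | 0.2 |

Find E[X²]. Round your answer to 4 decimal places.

E[X²] = (-12)²(0.4) + (-2)²(0.2) + (-1)²(0.2) + (10)²(0.2) = 78.6

78.6000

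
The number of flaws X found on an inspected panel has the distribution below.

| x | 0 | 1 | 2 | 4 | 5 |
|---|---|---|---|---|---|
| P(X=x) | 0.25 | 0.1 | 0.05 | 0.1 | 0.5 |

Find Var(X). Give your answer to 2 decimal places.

4.79

E[X] = (0)(0.25) + (1)(0.1) + (2)(0.05) + (4)(0.1) + (5)(0.5) = 3.1
E[X²] = (0)²(0.25) + (1)²(0.1) + (2)²(0.05) + (4)²(0.1) + (5)²(0.5) = 14.4
Var(X) = E[X²] − (E[X])² = 14.4 − (3.1)² = 4.79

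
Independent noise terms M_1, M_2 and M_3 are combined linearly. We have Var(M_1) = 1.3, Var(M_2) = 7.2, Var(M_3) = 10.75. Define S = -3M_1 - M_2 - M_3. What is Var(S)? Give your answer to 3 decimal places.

29.650

By independence, Var(S) = (-3)²Var(M_1) + (-1)²Var(M_2) + (-1)²Var(M_3)
= (-3)²·1.3 + (-1)²·7.2 + (-1)²·10.75 = 29.65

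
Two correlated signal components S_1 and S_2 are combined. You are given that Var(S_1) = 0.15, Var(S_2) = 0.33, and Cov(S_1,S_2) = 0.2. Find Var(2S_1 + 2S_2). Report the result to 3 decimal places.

3.520

Var(2S_1 + 2S_2) = (2)²·Var(S_1) + (2)²·Var(S_2) + 2·(2)·(2)·Cov(S_1,S_2)
= 4·0.15 + 4·0.33 + 8·0.2 = 3.52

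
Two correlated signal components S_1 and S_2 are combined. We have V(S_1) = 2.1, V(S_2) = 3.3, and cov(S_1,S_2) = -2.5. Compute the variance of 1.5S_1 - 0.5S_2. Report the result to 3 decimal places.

V(1.5S_1 - 0.5S_2) = (1.5)²·V(S_1) + (-0.5)²·V(S_2) + 2·(1.5)·(-0.5)·cov(S_1,S_2)
= 2.25·2.1 + 0.25·3.3 + -1.5·-2.5 = 9.3

9.300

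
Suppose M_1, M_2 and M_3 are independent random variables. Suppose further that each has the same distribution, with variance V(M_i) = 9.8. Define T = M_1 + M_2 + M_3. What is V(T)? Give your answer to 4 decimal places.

By independence, V(T) = (1)²V(M_1) + (1)²V(M_2) + (1)²V(M_3)
= (1)²·9.8 + (1)²·9.8 + (1)²·9.8 = 29.4

29.4000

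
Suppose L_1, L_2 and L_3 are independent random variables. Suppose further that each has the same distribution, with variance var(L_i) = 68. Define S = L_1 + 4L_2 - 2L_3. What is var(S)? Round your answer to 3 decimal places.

1428.000

By independence, var(S) = (1)²var(L_1) + (4)²var(L_2) + (-2)²var(L_3)
= (1)²·68 + (4)²·68 + (-2)²·68 = 1428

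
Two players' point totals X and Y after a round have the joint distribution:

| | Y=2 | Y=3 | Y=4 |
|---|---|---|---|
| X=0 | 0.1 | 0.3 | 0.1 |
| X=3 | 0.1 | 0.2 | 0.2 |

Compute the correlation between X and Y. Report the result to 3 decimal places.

E[X] = 1.5,  E[Y] = 3.1
E[XY] = 4.8
Cov(X,Y) = E[XY] − E[X]E[Y] = 4.8 − (1.5)(3.1) = 0.15
var(X) = 2.25,  var(Y) = 0.49
ρ = 0.15 / √(2.25·0.49) ≈ 0.143

0.143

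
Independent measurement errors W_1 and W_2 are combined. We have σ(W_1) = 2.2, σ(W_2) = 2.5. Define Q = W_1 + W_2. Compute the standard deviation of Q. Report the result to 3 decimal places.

V(W_1) = 4.84, V(W_2) = 6.25
By independence, V(Q) = (1)²V(W_1) + (1)²V(W_2)
= (1)²·4.84 + (1)²·6.25 = 11.09
σ(Q) = √11.09 ≈ 3.330

3.330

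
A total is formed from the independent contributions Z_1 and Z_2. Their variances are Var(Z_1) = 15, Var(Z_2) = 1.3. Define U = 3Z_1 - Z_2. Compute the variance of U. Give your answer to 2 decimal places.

By independence, Var(U) = (3)²Var(Z_1) + (-1)²Var(Z_2)
= (3)²·15 + (-1)²·1.3 = 136.3

136.30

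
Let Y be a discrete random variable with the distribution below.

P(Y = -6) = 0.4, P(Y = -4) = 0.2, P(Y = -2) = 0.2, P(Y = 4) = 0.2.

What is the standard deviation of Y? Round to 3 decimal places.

3.709

E[Y] = (-6)(0.4) + (-4)(0.2) + (-2)(0.2) + (4)(0.2) = -2.8
E[Y²] = (-6)²(0.4) + (-4)²(0.2) + (-2)²(0.2) + (4)²(0.2) = 21.6
var(Y) = E[Y²] − (E[Y])² = 21.6 − (-2.8)² = 13.76
sd(Y) = √13.76 ≈ 3.709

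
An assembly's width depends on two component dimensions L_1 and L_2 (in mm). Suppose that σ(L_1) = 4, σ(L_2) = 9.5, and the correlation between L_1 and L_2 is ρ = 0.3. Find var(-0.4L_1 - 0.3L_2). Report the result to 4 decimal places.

var(L_1) = (4)² = 16;  var(L_2) = (9.5)² = 90.25
Cov(L_1,L_2) = ρ·σ(L_1)·σ(L_2) = 0.3·4·9.5 = 11.4
var(-0.4L_1 - 0.3L_2) = (-0.4)²·var(L_1) + (-0.3)²·var(L_2) + 2·(-0.4)·(-0.3)·Cov(L_1,L_2)
= 0.16·16 + 0.09·90.25 + 0.24·11.4 = 13.4185

13.4185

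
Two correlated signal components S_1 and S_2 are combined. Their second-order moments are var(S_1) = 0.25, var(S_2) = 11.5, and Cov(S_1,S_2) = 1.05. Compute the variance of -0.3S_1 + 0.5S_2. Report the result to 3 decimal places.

var(-0.3S_1 + 0.5S_2) = (-0.3)²·var(S_1) + (0.5)²·var(S_2) + 2·(-0.3)·(0.5)·Cov(S_1,S_2)
= 0.09·0.25 + 0.25·11.5 + -0.3·1.05 = 2.5825

2.583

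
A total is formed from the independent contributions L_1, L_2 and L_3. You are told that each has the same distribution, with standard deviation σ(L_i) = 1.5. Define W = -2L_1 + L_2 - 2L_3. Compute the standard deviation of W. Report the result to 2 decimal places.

4.50

Var(L_i) = (1.5)² = 2.25
By independence, Var(W) = (-2)²Var(L_1) + (1)²Var(L_2) + (-2)²Var(L_3)
= (-2)²·2.25 + (1)²·2.25 + (-2)²·2.25 = 20.25
σ(W) = √20.25 ≈ 4.50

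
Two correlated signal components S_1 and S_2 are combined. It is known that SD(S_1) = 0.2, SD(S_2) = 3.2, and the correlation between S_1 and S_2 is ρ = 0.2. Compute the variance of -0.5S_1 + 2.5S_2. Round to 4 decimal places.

var(S_1) = (0.2)² = 0.04;  var(S_2) = (3.2)² = 10.24
cov(S_1,S_2) = ρ·SD(S_1)·SD(S_2) = 0.2·0.2·3.2 = 0.128
var(-0.5S_1 + 2.5S_2) = (-0.5)²·var(S_1) + (2.5)²·var(S_2) + 2·(-0.5)·(2.5)·cov(S_1,S_2)
= 0.25·0.04 + 6.25·10.24 + -2.5·0.128 = 63.69

63.6900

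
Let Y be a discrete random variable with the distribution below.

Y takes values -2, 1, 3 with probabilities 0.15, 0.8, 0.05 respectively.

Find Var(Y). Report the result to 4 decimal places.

1.4275

E[Y] = (-2)(0.15) + (1)(0.8) + (3)(0.05) = 0.65
E[Y²] = (-2)²(0.15) + (1)²(0.8) + (3)²(0.05) = 1.85
Var(Y) = E[Y²] − (E[Y])² = 1.85 − (0.65)² = 1.4275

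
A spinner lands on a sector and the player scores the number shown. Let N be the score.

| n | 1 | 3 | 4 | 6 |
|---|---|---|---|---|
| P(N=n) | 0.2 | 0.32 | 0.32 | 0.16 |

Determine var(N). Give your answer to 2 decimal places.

E[N] = (1)(0.2) + (3)(0.32) + (4)(0.32) + (6)(0.16) = 3.4
E[N²] = (1)²(0.2) + (3)²(0.32) + (4)²(0.32) + (6)²(0.16) = 13.96
var(N) = E[N²] − (E[N])² = 13.96 − (3.4)² = 2.4

2.40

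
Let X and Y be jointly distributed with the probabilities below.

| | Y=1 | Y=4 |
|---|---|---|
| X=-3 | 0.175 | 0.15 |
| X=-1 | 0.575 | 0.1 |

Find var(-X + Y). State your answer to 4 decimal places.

3.3900

E[X] = -1.65,  E[Y] = 1.75,  E[XY] = -3.3
var(X) = 3.6 − (-1.65)² = 0.8775;  var(Y) = 4.75 − (1.75)² = 1.6875
cov(X,Y) = -3.3 − (-1.65)(1.75) = -0.4125
var(-X + Y) = (-1)²·0.8775 + (1)²·1.6875 + 2·(-1)·(1)·-0.4125 = 3.39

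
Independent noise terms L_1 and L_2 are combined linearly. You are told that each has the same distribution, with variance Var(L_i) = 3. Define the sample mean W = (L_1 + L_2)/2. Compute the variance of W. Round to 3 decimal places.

By independence, Var(W) = (0.5)²Var(L_1) + (0.5)²Var(L_2)
= (0.5)²·3 + (0.5)²·3 = 1.5

1.500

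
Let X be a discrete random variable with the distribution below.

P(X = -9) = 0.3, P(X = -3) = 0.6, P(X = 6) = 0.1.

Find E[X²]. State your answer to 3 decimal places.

33.300

E[X²] = (-9)²(0.3) + (-3)²(0.6) + (6)²(0.1) = 33.3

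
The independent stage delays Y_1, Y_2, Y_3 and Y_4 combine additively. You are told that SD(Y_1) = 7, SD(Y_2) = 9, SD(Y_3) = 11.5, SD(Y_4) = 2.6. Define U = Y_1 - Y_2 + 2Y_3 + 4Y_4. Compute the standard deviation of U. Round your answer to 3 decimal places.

Var(Y_1) = 49, Var(Y_2) = 81, Var(Y_3) = 132.25, Var(Y_4) = 6.76
By independence, Var(U) = (1)²Var(Y_1) + (-1)²Var(Y_2) + (2)²Var(Y_3) + (4)²Var(Y_4)
= (1)²·49 + (-1)²·81 + (2)²·132.25 + (4)²·6.76 = 767.16
SD(U) = √767.16 ≈ 27.698

27.698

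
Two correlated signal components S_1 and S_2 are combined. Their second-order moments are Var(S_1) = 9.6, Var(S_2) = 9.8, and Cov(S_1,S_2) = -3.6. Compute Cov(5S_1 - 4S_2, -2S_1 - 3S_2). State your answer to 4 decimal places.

46.8000

Cov(5S_1 - 4S_2, -2S_1 - 3S_2) = (5)(-2)Var(S_1) + (-4)(-3)Var(S_2) + [(5)(-3) + (-4)(-2)]Cov(S_1,S_2)
= -10·9.6 + 12·9.8 + -7·-3.6 = 46.8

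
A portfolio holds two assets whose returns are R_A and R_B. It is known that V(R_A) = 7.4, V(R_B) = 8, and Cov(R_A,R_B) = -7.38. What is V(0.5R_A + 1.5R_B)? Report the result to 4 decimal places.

V(0.5R_A + 1.5R_B) = (0.5)²·V(R_A) + (1.5)²·V(R_B) + 2·(0.5)·(1.5)·Cov(R_A,R_B)
= 0.25·7.4 + 2.25·8 + 1.5·-7.38 = 8.78

8.7800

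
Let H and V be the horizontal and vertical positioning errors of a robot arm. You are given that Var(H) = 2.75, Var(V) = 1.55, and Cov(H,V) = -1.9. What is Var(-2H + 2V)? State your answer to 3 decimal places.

32.400

Var(-2H + 2V) = (-2)²·Var(H) + (2)²·Var(V) + 2·(-2)·(2)·Cov(H,V)
= 4·2.75 + 4·1.55 + -8·-1.9 = 32.4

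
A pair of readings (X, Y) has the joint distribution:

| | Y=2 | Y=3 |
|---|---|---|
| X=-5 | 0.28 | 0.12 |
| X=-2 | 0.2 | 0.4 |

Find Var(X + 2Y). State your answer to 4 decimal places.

E[X] = -3.2,  E[Y] = 2.52,  E[XY] = -7.8
Var(X) = 12.4 − (-3.2)² = 2.16;  Var(Y) = 6.6 − (2.52)² = 0.2496
Cov(X,Y) = -7.8 − (-3.2)(2.52) = 0.264
Var(X + 2Y) = (1)²·2.16 + (2)²·0.2496 + 2·(1)·(2)·0.264 = 4.2144

4.2144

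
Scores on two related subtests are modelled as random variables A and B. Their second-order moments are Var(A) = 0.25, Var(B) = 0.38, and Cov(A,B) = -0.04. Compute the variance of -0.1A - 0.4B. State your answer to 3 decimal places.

Var(-0.1A - 0.4B) = (-0.1)²·Var(A) + (-0.4)²·Var(B) + 2·(-0.1)·(-0.4)·Cov(A,B)
= 0.01·0.25 + 0.16·0.38 + 0.08·-0.04 = 0.0601

0.060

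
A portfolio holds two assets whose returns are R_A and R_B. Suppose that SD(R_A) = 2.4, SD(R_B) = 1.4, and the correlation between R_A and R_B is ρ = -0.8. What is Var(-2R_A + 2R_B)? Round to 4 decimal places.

52.3840

Var(R_A) = (2.4)² = 5.76;  Var(R_B) = (1.4)² = 1.96
cov(R_A,R_B) = ρ·SD(R_A)·SD(R_B) = -0.8·2.4·1.4 = -2.688
Var(-2R_A + 2R_B) = (-2)²·Var(R_A) + (2)²·Var(R_B) + 2·(-2)·(2)·cov(R_A,R_B)
= 4·5.76 + 4·1.96 + -8·-2.688 = 52.384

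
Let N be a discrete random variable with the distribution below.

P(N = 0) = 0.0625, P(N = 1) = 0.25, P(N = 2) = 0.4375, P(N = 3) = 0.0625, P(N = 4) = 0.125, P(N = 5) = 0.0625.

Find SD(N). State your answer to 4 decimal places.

1.2686

E[N] = (0)(0.0625) + (1)(0.25) + (2)(0.4375) + (3)(0.0625) + (4)(0.125) + (5)(0.0625) = 2.125
E[N²] = (0)²(0.0625) + (1)²(0.25) + (2)²(0.4375) + (3)²(0.0625) + (4)²(0.125) + (5)²(0.0625) = 6.125
Var(N) = E[N²] − (E[N])² = 6.125 − (2.125)² = 1.609375
SD(N) = √1.609375 ≈ 1.2686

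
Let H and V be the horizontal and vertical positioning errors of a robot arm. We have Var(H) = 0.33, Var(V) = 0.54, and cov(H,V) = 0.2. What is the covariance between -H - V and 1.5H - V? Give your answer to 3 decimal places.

cov(-H - V, 1.5H - V) = (-1)(1.5)Var(H) + (-1)(-1)Var(V) + [(-1)(-1) + (-1)(1.5)]cov(H,V)
= -1.5·0.33 + 1·0.54 + -0.5·0.2 = -0.055

-0.055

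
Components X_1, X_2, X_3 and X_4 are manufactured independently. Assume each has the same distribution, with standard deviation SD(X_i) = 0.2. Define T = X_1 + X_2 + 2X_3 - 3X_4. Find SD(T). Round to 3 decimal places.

V(X_i) = (0.2)² = 0.04
By independence, V(T) = (1)²V(X_1) + (1)²V(X_2) + (2)²V(X_3) + (-3)²V(X_4)
= (1)²·0.04 + (1)²·0.04 + (2)²·0.04 + (-3)²·0.04 = 0.6
SD(T) = √0.6 ≈ 0.775

0.775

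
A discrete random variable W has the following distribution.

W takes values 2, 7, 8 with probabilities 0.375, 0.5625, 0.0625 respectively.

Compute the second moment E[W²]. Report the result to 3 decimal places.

33.063

E[W²] = (2)²(0.375) + (7)²(0.5625) + (8)²(0.0625) = 33.0625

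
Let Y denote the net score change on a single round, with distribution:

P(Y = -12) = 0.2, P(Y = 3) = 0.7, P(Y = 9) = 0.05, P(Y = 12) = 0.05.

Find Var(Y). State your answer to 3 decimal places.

45.788

E[Y] = (-12)(0.2) + (3)(0.7) + (9)(0.05) + (12)(0.05) = 0.75
E[Y²] = (-12)²(0.2) + (3)²(0.7) + (9)²(0.05) + (12)²(0.05) = 46.35
Var(Y) = E[Y²] − (E[Y])² = 46.35 − (0.75)² = 45.7875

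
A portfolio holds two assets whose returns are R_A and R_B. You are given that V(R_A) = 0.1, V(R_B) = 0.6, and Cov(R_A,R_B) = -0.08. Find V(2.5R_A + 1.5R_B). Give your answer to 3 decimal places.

V(2.5R_A + 1.5R_B) = (2.5)²·V(R_A) + (1.5)²·V(R_B) + 2·(2.5)·(1.5)·Cov(R_A,R_B)
= 6.25·0.1 + 2.25·0.6 + 7.5·-0.08 = 1.375

1.375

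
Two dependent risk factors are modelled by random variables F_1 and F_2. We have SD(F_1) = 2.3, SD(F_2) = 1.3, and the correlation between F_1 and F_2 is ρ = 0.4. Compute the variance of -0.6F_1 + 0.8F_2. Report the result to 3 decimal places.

1.838

Var(F_1) = (2.3)² = 5.29;  Var(F_2) = (1.3)² = 1.69
Cov(F_1,F_2) = ρ·SD(F_1)·SD(F_2) = 0.4·2.3·1.3 = 1.196
Var(-0.6F_1 + 0.8F_2) = (-0.6)²·Var(F_1) + (0.8)²·Var(F_2) + 2·(-0.6)·(0.8)·Cov(F_1,F_2)
= 0.36·5.29 + 0.64·1.69 + -0.96·1.196 = 1.83784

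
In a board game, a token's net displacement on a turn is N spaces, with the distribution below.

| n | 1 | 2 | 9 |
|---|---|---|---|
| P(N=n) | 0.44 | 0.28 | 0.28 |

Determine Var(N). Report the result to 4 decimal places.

E[N] = (1)(0.44) + (2)(0.28) + (9)(0.28) = 3.52
E[N²] = (1)²(0.44) + (2)²(0.28) + (9)²(0.28) = 24.24
Var(N) = E[N²] − (E[N])² = 24.24 − (3.52)² = 11.8496

11.8496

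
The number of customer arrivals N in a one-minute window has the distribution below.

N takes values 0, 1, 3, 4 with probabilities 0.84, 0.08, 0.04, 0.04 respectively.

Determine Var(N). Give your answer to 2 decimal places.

0.95

E[N] = (0)(0.84) + (1)(0.08) + (3)(0.04) + (4)(0.04) = 0.36
E[N²] = (0)²(0.84) + (1)²(0.08) + (3)²(0.04) + (4)²(0.04) = 1.08
Var(N) = E[N²] − (E[N])² = 1.08 − (0.36)² = 0.9504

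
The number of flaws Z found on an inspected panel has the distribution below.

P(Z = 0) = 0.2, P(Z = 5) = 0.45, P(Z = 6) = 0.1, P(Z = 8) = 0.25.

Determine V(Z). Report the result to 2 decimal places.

7.33

E[Z] = (0)(0.2) + (5)(0.45) + (6)(0.1) + (8)(0.25) = 4.85
E[Z²] = (0)²(0.2) + (5)²(0.45) + (6)²(0.1) + (8)²(0.25) = 30.85
V(Z) = E[Z²] − (E[Z])² = 30.85 − (4.85)² = 7.3275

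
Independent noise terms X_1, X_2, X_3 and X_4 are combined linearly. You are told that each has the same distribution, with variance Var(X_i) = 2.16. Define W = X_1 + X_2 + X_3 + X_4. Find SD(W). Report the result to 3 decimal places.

By independence, Var(W) = (1)²Var(X_1) + (1)²Var(X_2) + (1)²Var(X_3) + (1)²Var(X_4)
= (1)²·2.16 + (1)²·2.16 + (1)²·2.16 + (1)²·2.16 = 8.64
SD(W) = √8.64 ≈ 2.939

2.939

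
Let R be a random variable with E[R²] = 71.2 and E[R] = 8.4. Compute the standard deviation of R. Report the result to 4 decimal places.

0.8000

Var(R) = 71.2 − (8.4)² = 0.64
sd(R) = √0.64 ≈ 0.8000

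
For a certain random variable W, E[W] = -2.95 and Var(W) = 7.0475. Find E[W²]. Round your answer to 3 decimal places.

E[W²] = Var(W) + (E[W])² = 7.0475 + (-2.95)² = 15.75

15.750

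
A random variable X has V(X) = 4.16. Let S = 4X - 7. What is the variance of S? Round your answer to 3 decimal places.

V(4X - 7) = (4)²·V(X) = 16·4.16 = 66.56

66.560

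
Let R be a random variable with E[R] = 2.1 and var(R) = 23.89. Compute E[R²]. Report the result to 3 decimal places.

E[R²] = var(R) + (E[R])² = 23.89 + (2.1)² = 28.3

28.300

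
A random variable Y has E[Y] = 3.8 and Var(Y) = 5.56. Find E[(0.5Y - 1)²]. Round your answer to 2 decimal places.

2.20

E[0.5Y - 1] = 0.5·3.8 − 1 = 0.9
Var(0.5Y - 1) = (0.5)²·5.56 = 1.39
E[(0.5Y - 1)²] = Var((0.5Y - 1)) + (E[(0.5Y - 1)])² = 1.39 + (0.9)² = 2.2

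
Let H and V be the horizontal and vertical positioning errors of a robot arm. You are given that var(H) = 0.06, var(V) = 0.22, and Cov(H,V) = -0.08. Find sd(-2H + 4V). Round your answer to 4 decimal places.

2.2450

var(-2H + 4V) = (-2)²·var(H) + (4)²·var(V) + 2·(-2)·(4)·Cov(H,V)
= 4·0.06 + 16·0.22 + -16·-0.08 = 5.04
sd(-2H + 4V) = √5.04 ≈ 2.2450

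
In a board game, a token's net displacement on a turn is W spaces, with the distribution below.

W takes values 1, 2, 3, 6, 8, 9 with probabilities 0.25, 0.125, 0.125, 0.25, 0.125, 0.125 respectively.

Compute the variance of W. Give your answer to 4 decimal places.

8.7500

E[W] = (1)(0.25) + (2)(0.125) + (3)(0.125) + (6)(0.25) + (8)(0.125) + (9)(0.125) = 4.5
E[W²] = (1)²(0.25) + (2)²(0.125) + (3)²(0.125) + (6)²(0.25) + (8)²(0.125) + (9)²(0.125) = 29
Var(W) = E[W²] − (E[W])² = 29 − (4.5)² = 8.75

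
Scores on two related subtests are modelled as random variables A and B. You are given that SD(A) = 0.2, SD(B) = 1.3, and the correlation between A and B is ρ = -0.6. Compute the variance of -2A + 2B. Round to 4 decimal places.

8.1680

V(A) = (0.2)² = 0.04;  V(B) = (1.3)² = 1.69
Cov(A,B) = ρ·SD(A)·SD(B) = -0.6·0.2·1.3 = -0.156
V(-2A + 2B) = (-2)²·V(A) + (2)²·V(B) + 2·(-2)·(2)·Cov(A,B)
= 4·0.04 + 4·1.69 + -8·-0.156 = 8.168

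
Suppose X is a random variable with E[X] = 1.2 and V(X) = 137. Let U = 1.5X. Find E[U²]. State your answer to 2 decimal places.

311.49

E[1.5X] = 1.5·1.2 = 1.8
V(1.5X) = (1.5)²·137 = 308.25
E[U²] = V(U) + (E[U])² = 308.25 + (1.8)² = 311.49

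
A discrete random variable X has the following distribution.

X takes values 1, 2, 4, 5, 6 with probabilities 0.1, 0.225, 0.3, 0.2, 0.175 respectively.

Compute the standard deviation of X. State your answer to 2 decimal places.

E[X] = (1)(0.1) + (2)(0.225) + (4)(0.3) + (5)(0.2) + (6)(0.175) = 3.8
E[X²] = (1)²(0.1) + (2)²(0.225) + (4)²(0.3) + (5)²(0.2) + (6)²(0.175) = 17.1
Var(X) = E[X²] − (E[X])² = 17.1 − (3.8)² = 2.66
SD(X) = √2.66 ≈ 1.63

1.63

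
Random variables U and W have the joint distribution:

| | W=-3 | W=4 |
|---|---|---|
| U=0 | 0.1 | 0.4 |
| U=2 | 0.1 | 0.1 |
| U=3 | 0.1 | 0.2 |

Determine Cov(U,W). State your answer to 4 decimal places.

-0.7700

E[U] = 1.3,  E[W] = 1.9
E[UW] = 1.7
Cov(U,W) = E[UW] − E[U]E[W] = 1.7 − (1.3)(1.9) = -0.77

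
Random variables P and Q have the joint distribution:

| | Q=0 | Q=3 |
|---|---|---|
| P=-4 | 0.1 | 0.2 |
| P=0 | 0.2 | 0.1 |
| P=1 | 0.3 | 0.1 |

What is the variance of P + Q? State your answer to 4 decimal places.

E[P] = -0.8,  E[Q] = 1.2,  E[PQ] = -2.1
Var(P) = 5.2 − (-0.8)² = 4.56;  Var(Q) = 3.6 − (1.2)² = 2.16
cov(P,Q) = -2.1 − (-0.8)(1.2) = -1.14
Var(P + Q) = (1)²·4.56 + (1)²·2.16 + 2·(1)·(1)·-1.14 = 4.44

4.4400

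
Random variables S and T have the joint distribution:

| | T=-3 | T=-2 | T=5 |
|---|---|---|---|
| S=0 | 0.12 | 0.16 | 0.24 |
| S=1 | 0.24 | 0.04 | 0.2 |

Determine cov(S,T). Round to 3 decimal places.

-0.146

E[S] = 0.48,  E[T] = 0.72
E[ST] = 0.2
cov(S,T) = E[ST] − E[S]E[T] = 0.2 − (0.48)(0.72) = -0.1456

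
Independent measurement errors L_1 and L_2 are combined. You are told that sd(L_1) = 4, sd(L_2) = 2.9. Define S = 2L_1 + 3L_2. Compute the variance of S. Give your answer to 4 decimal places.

var(L_1) = 16, var(L_2) = 8.41
By independence, var(S) = (2)²var(L_1) + (3)²var(L_2)
= (2)²·16 + (3)²·8.41 = 139.69

139.6900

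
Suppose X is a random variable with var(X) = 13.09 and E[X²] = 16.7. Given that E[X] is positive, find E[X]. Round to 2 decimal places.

1.90

(E[X])² = E[X²] − var(X) = 16.7 − 13.09 = 3.61
E[X] = √3.61 = 1.9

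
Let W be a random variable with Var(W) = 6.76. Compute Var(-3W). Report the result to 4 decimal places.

60.8400

Var(-3W) = (-3)²·Var(W) = 9·6.76 = 60.84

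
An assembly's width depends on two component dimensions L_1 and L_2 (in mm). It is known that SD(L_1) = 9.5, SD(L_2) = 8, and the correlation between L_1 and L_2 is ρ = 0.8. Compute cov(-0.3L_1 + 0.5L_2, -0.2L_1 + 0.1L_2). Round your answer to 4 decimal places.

0.7110

V(L_1) = (9.5)² = 90.25;  V(L_2) = (8)² = 64
cov(L_1,L_2) = ρ·SD(L_1)·SD(L_2) = 0.8·9.5·8 = 60.8
cov(-0.3L_1 + 0.5L_2, -0.2L_1 + 0.1L_2) = (-0.3)(-0.2)V(L_1) + (0.5)(0.1)V(L_2) + [(-0.3)(0.1) + (0.5)(-0.2)]cov(L_1,L_2)
= 0.06·90.25 + 0.05·64 + -0.13·60.8 = 0.711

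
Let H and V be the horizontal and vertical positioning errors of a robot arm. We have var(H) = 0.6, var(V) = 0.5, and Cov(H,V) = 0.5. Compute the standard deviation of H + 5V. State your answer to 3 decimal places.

var(H + 5V) = (1)²·var(H) + (5)²·var(V) + 2·(1)·(5)·Cov(H,V)
= 1·0.6 + 25·0.5 + 10·0.5 = 18.1
sd(H + 5V) = √18.1 ≈ 4.254

4.254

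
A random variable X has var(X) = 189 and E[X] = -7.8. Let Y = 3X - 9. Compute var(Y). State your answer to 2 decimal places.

var(3X - 9) = (3)²·var(X) = 9·189 = 1701

1701.00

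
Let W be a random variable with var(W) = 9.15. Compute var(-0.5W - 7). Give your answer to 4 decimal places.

var(-0.5W - 7) = (-0.5)²·var(W) = 0.25·9.15 = 2.2875

2.2875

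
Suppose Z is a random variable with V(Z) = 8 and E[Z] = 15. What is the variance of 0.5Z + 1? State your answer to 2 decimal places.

V(0.5Z + 1) = (0.5)²·V(Z) = 0.25·8 = 2

2.00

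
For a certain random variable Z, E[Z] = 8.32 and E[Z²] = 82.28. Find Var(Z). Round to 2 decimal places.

Var(Z) = 82.28 − (8.32)² = 13.0576

13.06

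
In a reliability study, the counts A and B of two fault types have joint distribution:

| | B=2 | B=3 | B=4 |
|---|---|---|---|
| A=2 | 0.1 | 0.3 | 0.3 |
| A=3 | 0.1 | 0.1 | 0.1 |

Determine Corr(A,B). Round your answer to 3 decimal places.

-0.175

E[A] = 2.3,  E[B] = 3.2
E[AB] = 7.3
Cov(A,B) = E[AB] − E[A]E[B] = 7.3 − (2.3)(3.2) = -0.06
V(A) = 0.21,  V(B) = 0.56
ρ = -0.06 / √(0.21·0.56) ≈ -0.175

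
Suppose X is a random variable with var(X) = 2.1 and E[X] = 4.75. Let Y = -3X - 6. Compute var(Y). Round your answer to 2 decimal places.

var(-3X - 6) = (-3)²·var(X) = 9·2.1 = 18.9

18.90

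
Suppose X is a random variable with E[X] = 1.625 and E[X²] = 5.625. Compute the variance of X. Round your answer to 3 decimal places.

2.984

var(X) = 5.625 − (1.625)² = 2.984375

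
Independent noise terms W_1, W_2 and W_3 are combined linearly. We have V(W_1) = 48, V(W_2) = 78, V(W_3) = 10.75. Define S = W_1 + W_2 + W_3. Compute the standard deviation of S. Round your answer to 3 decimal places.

By independence, V(S) = (1)²V(W_1) + (1)²V(W_2) + (1)²V(W_3)
= (1)²·48 + (1)²·78 + (1)²·10.75 = 136.75
SD(S) = √136.75 ≈ 11.694

11.694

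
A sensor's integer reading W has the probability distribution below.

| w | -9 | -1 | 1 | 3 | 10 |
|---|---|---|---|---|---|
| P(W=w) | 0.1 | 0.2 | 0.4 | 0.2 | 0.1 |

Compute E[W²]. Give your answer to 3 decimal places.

20.500

E[W²] = (-9)²(0.1) + (-1)²(0.2) + (1)²(0.4) + (3)²(0.2) + (10)²(0.1) = 20.5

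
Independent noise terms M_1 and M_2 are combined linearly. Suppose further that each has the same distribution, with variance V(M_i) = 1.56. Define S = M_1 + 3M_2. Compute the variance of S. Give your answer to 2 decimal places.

By independence, V(S) = (1)²V(M_1) + (3)²V(M_2)
= (1)²·1.56 + (3)²·1.56 = 15.6

15.60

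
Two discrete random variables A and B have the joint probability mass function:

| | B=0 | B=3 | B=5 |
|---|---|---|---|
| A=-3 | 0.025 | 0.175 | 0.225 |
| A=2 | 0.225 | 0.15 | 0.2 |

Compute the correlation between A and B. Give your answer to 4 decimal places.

E[A] = -0.125,  E[B] = 3.1
E[AB] = -2.05
Cov(A,B) = E[AB] − E[A]E[B] = -2.05 − (-0.125)(3.1) = -1.6625
Var(A) = 6.109375,  Var(B) = 3.94
ρ = -1.6625 / √(6.109375·3.94) ≈ -0.3389

-0.3389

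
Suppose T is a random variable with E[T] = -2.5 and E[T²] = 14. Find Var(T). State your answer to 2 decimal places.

7.75

Var(T) = 14 − (-2.5)² = 7.75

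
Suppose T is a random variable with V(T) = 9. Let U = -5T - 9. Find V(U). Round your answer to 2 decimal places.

225.00

V(-5T - 9) = (-5)²·V(T) = 25·9 = 225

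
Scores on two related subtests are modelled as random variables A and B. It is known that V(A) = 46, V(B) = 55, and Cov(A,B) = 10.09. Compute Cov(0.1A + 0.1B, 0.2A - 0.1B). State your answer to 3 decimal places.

0.471

Cov(0.1A + 0.1B, 0.2A - 0.1B) = (0.1)(0.2)V(A) + (0.1)(-0.1)V(B) + [(0.1)(-0.1) + (0.1)(0.2)]Cov(A,B)
= 0.02·46 + -0.01·55 + 0.01·10.09 = 0.4709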